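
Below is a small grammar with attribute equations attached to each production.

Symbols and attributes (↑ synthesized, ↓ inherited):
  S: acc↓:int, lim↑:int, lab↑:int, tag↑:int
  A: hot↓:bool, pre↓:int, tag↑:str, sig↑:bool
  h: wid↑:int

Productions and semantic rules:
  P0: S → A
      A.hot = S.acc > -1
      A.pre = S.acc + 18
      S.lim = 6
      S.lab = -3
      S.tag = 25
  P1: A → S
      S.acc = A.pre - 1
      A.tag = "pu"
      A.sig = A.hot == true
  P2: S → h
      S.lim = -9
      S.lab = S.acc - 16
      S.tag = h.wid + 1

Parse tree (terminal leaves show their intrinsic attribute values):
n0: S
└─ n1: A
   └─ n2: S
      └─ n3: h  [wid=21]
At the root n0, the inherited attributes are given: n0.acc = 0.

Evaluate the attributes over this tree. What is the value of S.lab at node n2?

1

1. n0.acc = 0  [given at root]
2. n1.hot = true  [S.acc > -1]
3. n1.pre = 18  [S.acc + 18]
4. n2.acc = 17  [A.pre - 1]
5. n3.wid = 21  [terminal]
6. n2.lim = -9  [-9]
7. n2.lab = 1  [S.acc - 16]
8. n2.tag = 22  [h.wid + 1]
9. n1.tag = "pu"  ["pu"]
10. n1.sig = true  [A.hot == true]
11. n0.lim = 6  [6]
12. n0.lab = -3  [-3]
13. n0.tag = 25  [25]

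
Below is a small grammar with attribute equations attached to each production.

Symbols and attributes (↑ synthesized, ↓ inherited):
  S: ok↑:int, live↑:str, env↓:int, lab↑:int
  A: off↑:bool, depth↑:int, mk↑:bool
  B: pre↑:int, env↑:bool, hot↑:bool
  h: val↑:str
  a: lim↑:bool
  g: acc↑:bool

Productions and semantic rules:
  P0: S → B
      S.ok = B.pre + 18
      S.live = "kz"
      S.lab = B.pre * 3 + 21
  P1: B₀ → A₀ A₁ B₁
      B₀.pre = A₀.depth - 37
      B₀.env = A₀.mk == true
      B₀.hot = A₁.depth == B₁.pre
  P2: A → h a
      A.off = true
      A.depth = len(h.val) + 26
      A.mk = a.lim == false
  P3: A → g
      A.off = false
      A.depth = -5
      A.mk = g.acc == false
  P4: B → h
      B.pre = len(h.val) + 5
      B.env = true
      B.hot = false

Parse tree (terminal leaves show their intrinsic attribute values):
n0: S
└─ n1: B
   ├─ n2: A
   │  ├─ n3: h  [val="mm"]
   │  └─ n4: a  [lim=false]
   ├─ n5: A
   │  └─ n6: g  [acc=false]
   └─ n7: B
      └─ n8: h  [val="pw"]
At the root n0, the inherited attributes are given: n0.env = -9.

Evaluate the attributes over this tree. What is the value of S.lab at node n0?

1. n0.env = -9  [given at root]
2. n3.val = "mm"  [terminal]
3. n4.lim = false  [terminal]
4. n2.off = true  [true]
5. n2.depth = 28  [len(h.val) + 26]
6. n2.mk = true  [a.lim == false]
7. n6.acc = false  [terminal]
8. n5.off = false  [false]
9. n5.depth = -5  [-5]
10. n5.mk = true  [g.acc == false]
11. n8.val = "pw"  [terminal]
12. n7.pre = 7  [len(h.val) + 5]
13. n7.env = true  [true]
14. n7.hot = false  [false]
15. n1.pre = -9  [A₀.depth - 37]
16. n1.env = true  [A₀.mk == true]
17. n1.hot = false  [A₁.depth == B₁.pre]
18. n0.ok = 9  [B.pre + 18]
19. n0.live = "kz"  ["kz"]
20. n0.lab = -6  [B.pre * 3 + 21]

-6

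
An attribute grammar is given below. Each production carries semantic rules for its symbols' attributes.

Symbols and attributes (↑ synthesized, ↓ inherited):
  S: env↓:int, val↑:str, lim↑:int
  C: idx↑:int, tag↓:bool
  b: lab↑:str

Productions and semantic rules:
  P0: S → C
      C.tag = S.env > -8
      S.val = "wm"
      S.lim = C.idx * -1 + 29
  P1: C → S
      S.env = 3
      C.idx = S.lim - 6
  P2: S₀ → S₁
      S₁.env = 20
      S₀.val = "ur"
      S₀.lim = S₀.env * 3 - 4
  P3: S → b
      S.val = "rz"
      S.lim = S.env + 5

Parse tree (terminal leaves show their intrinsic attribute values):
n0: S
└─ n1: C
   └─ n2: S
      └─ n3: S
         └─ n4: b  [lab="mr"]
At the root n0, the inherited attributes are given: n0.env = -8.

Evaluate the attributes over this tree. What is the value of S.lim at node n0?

30

1. n0.env = -8  [given at root]
2. n1.tag = false  [S.env > -8]
3. n2.env = 3  [3]
4. n3.env = 20  [20]
5. n4.lab = "mr"  [terminal]
6. n3.val = "rz"  ["rz"]
7. n3.lim = 25  [S.env + 5]
8. n2.val = "ur"  ["ur"]
9. n2.lim = 5  [S₀.env * 3 - 4]
10. n1.idx = -1  [S.lim - 6]
11. n0.val = "wm"  ["wm"]
12. n0.lim = 30  [C.idx * -1 + 29]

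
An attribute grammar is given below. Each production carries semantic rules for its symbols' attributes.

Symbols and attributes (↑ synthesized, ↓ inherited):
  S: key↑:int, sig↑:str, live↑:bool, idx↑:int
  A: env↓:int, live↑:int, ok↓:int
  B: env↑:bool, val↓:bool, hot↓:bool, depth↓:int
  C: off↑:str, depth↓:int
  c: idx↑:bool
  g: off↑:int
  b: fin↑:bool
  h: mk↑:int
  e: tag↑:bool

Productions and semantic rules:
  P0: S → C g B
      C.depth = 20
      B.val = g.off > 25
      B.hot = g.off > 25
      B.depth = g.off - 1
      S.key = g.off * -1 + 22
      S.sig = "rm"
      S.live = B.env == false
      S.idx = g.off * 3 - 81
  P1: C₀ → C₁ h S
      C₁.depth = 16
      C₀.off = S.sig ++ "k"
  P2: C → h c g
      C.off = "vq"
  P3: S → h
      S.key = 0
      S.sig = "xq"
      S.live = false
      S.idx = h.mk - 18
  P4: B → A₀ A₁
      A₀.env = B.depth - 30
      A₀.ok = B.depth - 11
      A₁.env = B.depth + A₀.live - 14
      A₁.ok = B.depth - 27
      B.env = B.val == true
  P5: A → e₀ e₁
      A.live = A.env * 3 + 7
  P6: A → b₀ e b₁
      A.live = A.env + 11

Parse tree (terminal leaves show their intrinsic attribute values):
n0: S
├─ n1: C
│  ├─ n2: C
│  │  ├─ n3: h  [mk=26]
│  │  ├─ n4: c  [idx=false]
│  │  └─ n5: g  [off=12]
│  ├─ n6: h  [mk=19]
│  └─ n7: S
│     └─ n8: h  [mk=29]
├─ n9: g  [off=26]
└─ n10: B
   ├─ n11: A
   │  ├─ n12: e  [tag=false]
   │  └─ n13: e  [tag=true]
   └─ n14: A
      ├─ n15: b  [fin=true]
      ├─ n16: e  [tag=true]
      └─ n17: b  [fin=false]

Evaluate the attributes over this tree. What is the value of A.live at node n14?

14

1. n1.depth = 20  [20]
2. n2.depth = 16  [16]
3. n3.mk = 26  [terminal]
4. n4.idx = false  [terminal]
5. n5.off = 12  [terminal]
6. n2.off = "vq"  ["vq"]
7. n6.mk = 19  [terminal]
8. n8.mk = 29  [terminal]
9. n7.key = 0  [0]
10. n7.sig = "xq"  ["xq"]
11. n7.live = false  [false]
12. n7.idx = 11  [h.mk - 18]
13. n1.off = "xqk"  [S.sig ++ "k"]
14. n9.off = 26  [terminal]
15. n10.val = true  [g.off > 25]
16. n10.hot = true  [g.off > 25]
17. n10.depth = 25  [g.off - 1]
18. n11.env = -5  [B.depth - 30]
19. n11.ok = 14  [B.depth - 11]
20. n12.tag = false  [terminal]
21. n13.tag = true  [terminal]
22. n11.live = -8  [A.env * 3 + 7]
23. n14.env = 3  [B.depth + A₀.live - 14]
24. n14.ok = -2  [B.depth - 27]
25. n15.fin = true  [terminal]
26. n16.tag = true  [terminal]
27. n17.fin = false  [terminal]
28. n14.live = 14  [A.env + 11]
29. n10.env = true  [B.val == true]
30. n0.key = -4  [g.off * -1 + 22]
31. n0.sig = "rm"  ["rm"]
32. n0.live = false  [B.env == false]
33. n0.idx = -3  [g.off * 3 - 81]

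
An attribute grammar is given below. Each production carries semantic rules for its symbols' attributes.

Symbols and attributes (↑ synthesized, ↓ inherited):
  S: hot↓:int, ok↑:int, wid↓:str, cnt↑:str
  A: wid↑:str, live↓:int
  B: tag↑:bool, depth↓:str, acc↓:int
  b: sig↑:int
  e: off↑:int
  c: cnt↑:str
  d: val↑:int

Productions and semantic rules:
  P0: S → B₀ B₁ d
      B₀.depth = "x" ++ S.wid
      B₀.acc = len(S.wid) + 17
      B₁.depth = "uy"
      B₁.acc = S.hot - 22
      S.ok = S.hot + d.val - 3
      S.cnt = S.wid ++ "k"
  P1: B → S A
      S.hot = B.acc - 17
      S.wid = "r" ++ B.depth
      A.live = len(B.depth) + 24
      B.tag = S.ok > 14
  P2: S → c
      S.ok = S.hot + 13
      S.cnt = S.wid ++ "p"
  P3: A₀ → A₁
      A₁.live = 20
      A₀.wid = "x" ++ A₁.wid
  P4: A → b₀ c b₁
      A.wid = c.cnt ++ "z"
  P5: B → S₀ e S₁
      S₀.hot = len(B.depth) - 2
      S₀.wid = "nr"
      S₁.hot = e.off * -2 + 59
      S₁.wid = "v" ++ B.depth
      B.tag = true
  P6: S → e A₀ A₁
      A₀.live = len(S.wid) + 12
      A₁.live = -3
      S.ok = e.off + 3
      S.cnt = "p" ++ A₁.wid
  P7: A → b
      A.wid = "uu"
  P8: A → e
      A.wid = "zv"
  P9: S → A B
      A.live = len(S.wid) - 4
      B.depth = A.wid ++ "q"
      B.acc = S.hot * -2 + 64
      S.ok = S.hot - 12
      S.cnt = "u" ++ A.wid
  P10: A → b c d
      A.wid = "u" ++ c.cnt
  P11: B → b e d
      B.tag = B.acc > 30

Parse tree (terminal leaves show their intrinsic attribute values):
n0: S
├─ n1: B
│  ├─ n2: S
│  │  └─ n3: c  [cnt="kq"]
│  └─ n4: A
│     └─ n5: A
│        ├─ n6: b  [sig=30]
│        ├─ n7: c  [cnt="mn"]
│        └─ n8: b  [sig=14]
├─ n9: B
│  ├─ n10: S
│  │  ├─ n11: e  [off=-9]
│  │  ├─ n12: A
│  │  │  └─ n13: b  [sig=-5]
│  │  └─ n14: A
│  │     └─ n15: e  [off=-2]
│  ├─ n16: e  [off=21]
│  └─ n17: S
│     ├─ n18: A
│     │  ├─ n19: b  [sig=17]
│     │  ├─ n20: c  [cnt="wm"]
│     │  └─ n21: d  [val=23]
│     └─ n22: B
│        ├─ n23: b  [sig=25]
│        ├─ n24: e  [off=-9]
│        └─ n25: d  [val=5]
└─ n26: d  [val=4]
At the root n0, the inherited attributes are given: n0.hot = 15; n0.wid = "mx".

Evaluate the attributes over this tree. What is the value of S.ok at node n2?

15

1. n0.hot = 15  [given at root]
2. n0.wid = "mx"  [given at root]
3. n1.depth = "xmx"  ["x" ++ S.wid]
4. n1.acc = 19  [len(S.wid) + 17]
5. n2.hot = 2  [B.acc - 17]
6. n2.wid = "rxmx"  ["r" ++ B.depth]
7. n3.cnt = "kq"  [terminal]
8. n2.ok = 15  [S.hot + 13]
9. n2.cnt = "rxmxp"  [S.wid ++ "p"]
10. n4.live = 27  [len(B.depth) + 24]
11. n5.live = 20  [20]
12. n6.sig = 30  [terminal]
13. n7.cnt = "mn"  [terminal]
14. n8.sig = 14  [terminal]
15. n5.wid = "mnz"  [c.cnt ++ "z"]
16. n4.wid = "xmnz"  ["x" ++ A₁.wid]
17. n1.tag = true  [S.ok > 14]
18. n9.depth = "uy"  ["uy"]
19. n9.acc = -7  [S.hot - 22]
20. n10.hot = 0  [len(B.depth) - 2]
21. n10.wid = "nr"  ["nr"]
22. n11.off = -9  [terminal]
23. n12.live = 14  [len(S.wid) + 12]
24. n13.sig = -5  [terminal]
25. n12.wid = "uu"  ["uu"]
26. n14.live = -3  [-3]
27. n15.off = -2  [terminal]
28. n14.wid = "zv"  ["zv"]
29. n10.ok = -6  [e.off + 3]
30. n10.cnt = "pzv"  ["p" ++ A₁.wid]
31. n16.off = 21  [terminal]
32. n17.hot = 17  [e.off * -2 + 59]
33. n17.wid = "vuy"  ["v" ++ B.depth]
34. n18.live = -1  [len(S.wid) - 4]
35. n19.sig = 17  [terminal]
36. n20.cnt = "wm"  [terminal]
37. n21.val = 23  [terminal]
38. n18.wid = "uwm"  ["u" ++ c.cnt]
39. n22.depth = "uwmq"  [A.wid ++ "q"]
40. n22.acc = 30  [S.hot * -2 + 64]
41. n23.sig = 25  [terminal]
42. n24.off = -9  [terminal]
43. n25.val = 5  [terminal]
44. n22.tag = false  [B.acc > 30]
45. n17.ok = 5  [S.hot - 12]
46. n17.cnt = "uuwm"  ["u" ++ A.wid]
47. n9.tag = true  [true]
48. n26.val = 4  [terminal]
49. n0.ok = 16  [S.hot + d.val - 3]
50. n0.cnt = "mxk"  [S.wid ++ "k"]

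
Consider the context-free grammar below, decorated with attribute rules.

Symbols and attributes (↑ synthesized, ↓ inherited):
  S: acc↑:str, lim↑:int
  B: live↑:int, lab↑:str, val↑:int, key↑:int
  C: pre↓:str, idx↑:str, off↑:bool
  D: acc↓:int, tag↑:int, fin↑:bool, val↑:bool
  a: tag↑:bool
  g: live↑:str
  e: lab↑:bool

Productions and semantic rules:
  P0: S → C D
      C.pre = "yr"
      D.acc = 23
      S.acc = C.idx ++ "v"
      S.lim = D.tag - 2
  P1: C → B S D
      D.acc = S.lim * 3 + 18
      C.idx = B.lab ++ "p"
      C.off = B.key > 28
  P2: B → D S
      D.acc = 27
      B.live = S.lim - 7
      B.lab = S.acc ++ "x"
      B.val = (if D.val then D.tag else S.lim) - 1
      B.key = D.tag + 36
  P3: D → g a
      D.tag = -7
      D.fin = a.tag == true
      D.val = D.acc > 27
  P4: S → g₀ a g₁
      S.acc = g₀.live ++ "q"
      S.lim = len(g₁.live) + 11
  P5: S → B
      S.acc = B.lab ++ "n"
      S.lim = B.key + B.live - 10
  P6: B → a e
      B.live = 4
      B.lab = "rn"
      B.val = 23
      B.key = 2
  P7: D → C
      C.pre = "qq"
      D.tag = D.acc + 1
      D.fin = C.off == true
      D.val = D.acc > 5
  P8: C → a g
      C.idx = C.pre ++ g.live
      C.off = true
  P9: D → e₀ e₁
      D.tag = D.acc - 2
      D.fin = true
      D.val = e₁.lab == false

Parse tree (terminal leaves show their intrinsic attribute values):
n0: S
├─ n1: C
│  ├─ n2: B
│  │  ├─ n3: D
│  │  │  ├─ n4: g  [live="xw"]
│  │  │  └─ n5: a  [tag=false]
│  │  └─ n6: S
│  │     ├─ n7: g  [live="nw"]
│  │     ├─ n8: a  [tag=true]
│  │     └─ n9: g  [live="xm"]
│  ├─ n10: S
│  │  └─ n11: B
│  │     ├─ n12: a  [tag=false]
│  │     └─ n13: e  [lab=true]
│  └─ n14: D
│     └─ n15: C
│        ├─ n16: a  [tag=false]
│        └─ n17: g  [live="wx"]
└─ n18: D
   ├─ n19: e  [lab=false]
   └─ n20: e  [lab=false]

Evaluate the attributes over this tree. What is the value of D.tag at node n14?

7

1. n1.pre = "yr"  ["yr"]
2. n3.acc = 27  [27]
3. n4.live = "xw"  [terminal]
4. n5.tag = false  [terminal]
5. n3.tag = -7  [-7]
6. n3.fin = false  [a.tag == true]
7. n3.val = false  [D.acc > 27]
8. n7.live = "nw"  [terminal]
9. n8.tag = true  [terminal]
10. n9.live = "xm"  [terminal]
11. n6.acc = "nwq"  [g₀.live ++ "q"]
12. n6.lim = 13  [len(g₁.live) + 11]
13. n2.live = 6  [S.lim - 7]
14. n2.lab = "nwqx"  [S.acc ++ "x"]
15. n2.val = 12  [(if D.val then D.tag else S.lim) - 1]
16. n2.key = 29  [D.tag + 36]
17. n12.tag = false  [terminal]
18. n13.lab = true  [terminal]
19. n11.live = 4  [4]
20. n11.lab = "rn"  ["rn"]
21. n11.val = 23  [23]
22. n11.key = 2  [2]
23. n10.acc = "rnn"  [B.lab ++ "n"]
24. n10.lim = -4  [B.key + B.live - 10]
25. n14.acc = 6  [S.lim * 3 + 18]
26. n15.pre = "qq"  ["qq"]
27. n16.tag = false  [terminal]
28. n17.live = "wx"  [terminal]
29. n15.idx = "qqwx"  [C.pre ++ g.live]
30. n15.off = true  [true]
31. n14.tag = 7  [D.acc + 1]
32. n14.fin = true  [C.off == true]
33. n14.val = true  [D.acc > 5]
34. n1.idx = "nwqxp"  [B.lab ++ "p"]
35. n1.off = true  [B.key > 28]
36. n18.acc = 23  [23]
37. n19.lab = false  [terminal]
38. n20.lab = false  [terminal]
39. n18.tag = 21  [D.acc - 2]
40. n18.fin = true  [true]
41. n18.val = true  [e₁.lab == false]
42. n0.acc = "nwqxpv"  [C.idx ++ "v"]
43. n0.lim = 19  [D.tag - 2]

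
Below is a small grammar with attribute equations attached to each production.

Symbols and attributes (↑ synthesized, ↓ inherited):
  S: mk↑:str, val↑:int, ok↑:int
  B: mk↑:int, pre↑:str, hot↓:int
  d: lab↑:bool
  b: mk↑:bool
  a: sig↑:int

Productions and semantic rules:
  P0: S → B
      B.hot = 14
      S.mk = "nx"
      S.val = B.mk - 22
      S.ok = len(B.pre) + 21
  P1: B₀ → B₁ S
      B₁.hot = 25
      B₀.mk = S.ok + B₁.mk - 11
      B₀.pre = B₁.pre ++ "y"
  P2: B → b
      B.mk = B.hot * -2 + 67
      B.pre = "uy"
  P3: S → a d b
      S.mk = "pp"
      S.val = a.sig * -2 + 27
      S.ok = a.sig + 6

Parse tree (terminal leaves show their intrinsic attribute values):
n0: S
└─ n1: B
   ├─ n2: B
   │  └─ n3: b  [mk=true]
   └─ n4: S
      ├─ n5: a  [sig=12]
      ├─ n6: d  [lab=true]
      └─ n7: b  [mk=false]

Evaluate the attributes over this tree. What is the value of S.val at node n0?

1. n1.hot = 14  [14]
2. n2.hot = 25  [25]
3. n3.mk = true  [terminal]
4. n2.mk = 17  [B.hot * -2 + 67]
5. n2.pre = "uy"  ["uy"]
6. n5.sig = 12  [terminal]
7. n6.lab = true  [terminal]
8. n7.mk = false  [terminal]
9. n4.mk = "pp"  ["pp"]
10. n4.val = 3  [a.sig * -2 + 27]
11. n4.ok = 18  [a.sig + 6]
12. n1.mk = 24  [S.ok + B₁.mk - 11]
13. n1.pre = "uyy"  [B₁.pre ++ "y"]
14. n0.mk = "nx"  ["nx"]
15. n0.val = 2  [B.mk - 22]
16. n0.ok = 24  [len(B.pre) + 21]

2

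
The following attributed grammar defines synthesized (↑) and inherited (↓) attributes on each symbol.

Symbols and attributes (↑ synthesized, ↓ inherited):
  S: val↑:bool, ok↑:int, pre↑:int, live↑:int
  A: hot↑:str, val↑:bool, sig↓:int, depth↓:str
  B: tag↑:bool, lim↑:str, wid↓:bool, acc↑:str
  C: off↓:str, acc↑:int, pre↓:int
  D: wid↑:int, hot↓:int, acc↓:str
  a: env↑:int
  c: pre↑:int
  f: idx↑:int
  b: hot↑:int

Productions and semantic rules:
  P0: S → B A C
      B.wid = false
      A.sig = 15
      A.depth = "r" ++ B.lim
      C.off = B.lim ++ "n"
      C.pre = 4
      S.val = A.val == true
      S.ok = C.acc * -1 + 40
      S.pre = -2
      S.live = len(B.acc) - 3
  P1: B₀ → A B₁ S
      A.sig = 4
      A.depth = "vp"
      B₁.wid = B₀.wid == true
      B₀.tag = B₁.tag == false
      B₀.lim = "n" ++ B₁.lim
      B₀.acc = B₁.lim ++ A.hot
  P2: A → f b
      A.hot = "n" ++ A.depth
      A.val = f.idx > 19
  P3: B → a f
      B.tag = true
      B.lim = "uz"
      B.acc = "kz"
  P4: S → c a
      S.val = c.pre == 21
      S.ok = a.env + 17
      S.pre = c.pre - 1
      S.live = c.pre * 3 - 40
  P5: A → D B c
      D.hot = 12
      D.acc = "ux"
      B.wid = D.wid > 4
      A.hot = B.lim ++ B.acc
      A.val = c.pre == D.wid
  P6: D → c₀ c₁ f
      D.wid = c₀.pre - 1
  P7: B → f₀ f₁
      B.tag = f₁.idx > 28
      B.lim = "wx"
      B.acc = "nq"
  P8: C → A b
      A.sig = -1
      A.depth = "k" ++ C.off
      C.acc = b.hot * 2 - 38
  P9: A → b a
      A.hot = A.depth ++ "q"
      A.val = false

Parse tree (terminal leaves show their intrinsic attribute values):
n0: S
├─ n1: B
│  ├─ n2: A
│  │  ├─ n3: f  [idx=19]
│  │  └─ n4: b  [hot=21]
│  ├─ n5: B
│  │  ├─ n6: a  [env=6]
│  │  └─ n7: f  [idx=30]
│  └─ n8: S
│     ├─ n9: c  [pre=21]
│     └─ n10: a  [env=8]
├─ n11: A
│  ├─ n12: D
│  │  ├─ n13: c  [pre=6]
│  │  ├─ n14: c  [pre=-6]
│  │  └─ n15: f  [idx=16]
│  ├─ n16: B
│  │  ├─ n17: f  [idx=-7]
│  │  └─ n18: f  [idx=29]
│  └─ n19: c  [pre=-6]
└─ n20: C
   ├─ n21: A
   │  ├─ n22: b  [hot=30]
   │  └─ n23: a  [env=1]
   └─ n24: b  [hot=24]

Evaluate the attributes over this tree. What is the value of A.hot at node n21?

1. n1.wid = false  [false]
2. n2.sig = 4  [4]
3. n2.depth = "vp"  ["vp"]
4. n3.idx = 19  [terminal]
5. n4.hot = 21  [terminal]
6. n2.hot = "nvp"  ["n" ++ A.depth]
7. n2.val = false  [f.idx > 19]
8. n5.wid = false  [B₀.wid == true]
9. n6.env = 6  [terminal]
10. n7.idx = 30  [terminal]
11. n5.tag = true  [true]
12. n5.lim = "uz"  ["uz"]
13. n5.acc = "kz"  ["kz"]
14. n9.pre = 21  [terminal]
15. n10.env = 8  [terminal]
16. n8.val = true  [c.pre == 21]
17. n8.ok = 25  [a.env + 17]
18. n8.pre = 20  [c.pre - 1]
19. n8.live = 23  [c.pre * 3 - 40]
20. n1.tag = false  [B₁.tag == false]
21. n1.lim = "nuz"  ["n" ++ B₁.lim]
22. n1.acc = "uznvp"  [B₁.lim ++ A.hot]
23. n11.sig = 15  [15]
24. n11.depth = "rnuz"  ["r" ++ B.lim]
25. n12.hot = 12  [12]
26. n12.acc = "ux"  ["ux"]
27. n13.pre = 6  [terminal]
28. n14.pre = -6  [terminal]
29. n15.idx = 16  [terminal]
30. n12.wid = 5  [c₀.pre - 1]
31. n16.wid = true  [D.wid > 4]
32. n17.idx = -7  [terminal]
33. n18.idx = 29  [terminal]
34. n16.tag = true  [f₁.idx > 28]
35. n16.lim = "wx"  ["wx"]
36. n16.acc = "nq"  ["nq"]
37. n19.pre = -6  [terminal]
38. n11.hot = "wxnq"  [B.lim ++ B.acc]
39. n11.val = false  [c.pre == D.wid]
40. n20.off = "nuzn"  [B.lim ++ "n"]
41. n20.pre = 4  [4]
42. n21.sig = -1  [-1]
43. n21.depth = "knuzn"  ["k" ++ C.off]
44. n22.hot = 30  [terminal]
45. n23.env = 1  [terminal]
46. n21.hot = "knuznq"  [A.depth ++ "q"]
47. n21.val = false  [false]
48. n24.hot = 24  [terminal]
49. n20.acc = 10  [b.hot * 2 - 38]
50. n0.val = false  [A.val == true]
51. n0.ok = 30  [C.acc * -1 + 40]
52. n0.pre = -2  [-2]
53. n0.live = 2  [len(B.acc) - 3]

"knuznq"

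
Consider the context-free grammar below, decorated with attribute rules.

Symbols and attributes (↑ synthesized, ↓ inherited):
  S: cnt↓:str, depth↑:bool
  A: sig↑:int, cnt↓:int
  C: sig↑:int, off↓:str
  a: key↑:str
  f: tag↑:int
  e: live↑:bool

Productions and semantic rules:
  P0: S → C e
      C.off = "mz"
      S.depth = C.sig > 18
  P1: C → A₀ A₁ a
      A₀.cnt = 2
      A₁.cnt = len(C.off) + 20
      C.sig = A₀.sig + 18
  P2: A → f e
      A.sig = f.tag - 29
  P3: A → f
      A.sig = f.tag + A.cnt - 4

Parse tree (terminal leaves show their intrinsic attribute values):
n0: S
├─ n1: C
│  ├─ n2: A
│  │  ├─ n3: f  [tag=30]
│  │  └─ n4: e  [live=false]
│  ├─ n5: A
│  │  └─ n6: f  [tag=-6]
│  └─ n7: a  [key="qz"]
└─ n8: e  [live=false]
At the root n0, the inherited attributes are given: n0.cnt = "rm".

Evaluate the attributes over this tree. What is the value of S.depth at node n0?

true

1. n0.cnt = "rm"  [given at root]
2. n1.off = "mz"  ["mz"]
3. n2.cnt = 2  [2]
4. n3.tag = 30  [terminal]
5. n4.live = false  [terminal]
6. n2.sig = 1  [f.tag - 29]
7. n5.cnt = 22  [len(C.off) + 20]
8. n6.tag = -6  [terminal]
9. n5.sig = 12  [f.tag + A.cnt - 4]
10. n7.key = "qz"  [terminal]
11. n1.sig = 19  [A₀.sig + 18]
12. n8.live = false  [terminal]
13. n0.depth = true  [C.sig > 18]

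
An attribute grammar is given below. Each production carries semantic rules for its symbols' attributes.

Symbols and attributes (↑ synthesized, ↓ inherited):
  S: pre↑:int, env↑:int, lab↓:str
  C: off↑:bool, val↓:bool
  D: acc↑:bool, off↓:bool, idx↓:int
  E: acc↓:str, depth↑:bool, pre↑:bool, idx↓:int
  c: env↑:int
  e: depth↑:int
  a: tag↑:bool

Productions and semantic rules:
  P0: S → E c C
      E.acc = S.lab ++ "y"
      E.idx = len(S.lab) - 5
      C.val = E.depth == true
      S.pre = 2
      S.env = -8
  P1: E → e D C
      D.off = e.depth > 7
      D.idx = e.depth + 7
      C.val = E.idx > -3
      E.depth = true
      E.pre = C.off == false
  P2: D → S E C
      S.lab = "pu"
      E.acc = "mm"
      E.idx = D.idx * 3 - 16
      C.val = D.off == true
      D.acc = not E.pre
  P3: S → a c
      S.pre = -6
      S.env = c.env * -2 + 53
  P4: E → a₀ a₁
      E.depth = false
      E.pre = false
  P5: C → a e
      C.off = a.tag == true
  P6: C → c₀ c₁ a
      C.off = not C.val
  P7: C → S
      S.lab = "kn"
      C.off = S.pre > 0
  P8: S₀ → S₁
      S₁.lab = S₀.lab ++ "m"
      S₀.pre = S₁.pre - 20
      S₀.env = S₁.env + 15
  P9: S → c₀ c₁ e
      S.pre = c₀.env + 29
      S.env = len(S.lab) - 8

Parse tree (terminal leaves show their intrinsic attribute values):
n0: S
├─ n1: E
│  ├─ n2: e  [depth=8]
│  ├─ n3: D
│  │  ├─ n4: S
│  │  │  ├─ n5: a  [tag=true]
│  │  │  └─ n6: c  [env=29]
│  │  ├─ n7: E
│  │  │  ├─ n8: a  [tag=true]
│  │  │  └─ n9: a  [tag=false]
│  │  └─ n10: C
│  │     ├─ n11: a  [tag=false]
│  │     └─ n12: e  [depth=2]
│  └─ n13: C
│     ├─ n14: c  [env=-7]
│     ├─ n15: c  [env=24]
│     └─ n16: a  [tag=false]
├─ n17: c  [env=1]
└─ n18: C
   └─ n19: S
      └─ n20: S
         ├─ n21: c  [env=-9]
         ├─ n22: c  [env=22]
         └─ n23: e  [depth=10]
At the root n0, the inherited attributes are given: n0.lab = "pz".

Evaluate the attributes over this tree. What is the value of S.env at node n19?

1. n0.lab = "pz"  [given at root]
2. n1.acc = "pzy"  [S.lab ++ "y"]
3. n1.idx = -3  [len(S.lab) - 5]
4. n2.depth = 8  [terminal]
5. n3.off = true  [e.depth > 7]
6. n3.idx = 15  [e.depth + 7]
7. n4.lab = "pu"  ["pu"]
8. n5.tag = true  [terminal]
9. n6.env = 29  [terminal]
10. n4.pre = -6  [-6]
11. n4.env = -5  [c.env * -2 + 53]
12. n7.acc = "mm"  ["mm"]
13. n7.idx = 29  [D.idx * 3 - 16]
14. n8.tag = true  [terminal]
15. n9.tag = false  [terminal]
16. n7.depth = false  [false]
17. n7.pre = false  [false]
18. n10.val = true  [D.off == true]
19. n11.tag = false  [terminal]
20. n12.depth = 2  [terminal]
21. n10.off = false  [a.tag == true]
22. n3.acc = true  [not E.pre]
23. n13.val = false  [E.idx > -3]
24. n14.env = -7  [terminal]
25. n15.env = 24  [terminal]
26. n16.tag = false  [terminal]
27. n13.off = true  [not C.val]
28. n1.depth = true  [true]
29. n1.pre = false  [C.off == false]
30. n17.env = 1  [terminal]
31. n18.val = true  [E.depth == true]
32. n19.lab = "kn"  ["kn"]
33. n20.lab = "knm"  [S₀.lab ++ "m"]
34. n21.env = -9  [terminal]
35. n22.env = 22  [terminal]
36. n23.depth = 10  [terminal]
37. n20.pre = 20  [c₀.env + 29]
38. n20.env = -5  [len(S.lab) - 8]
39. n19.pre = 0  [S₁.pre - 20]
40. n19.env = 10  [S₁.env + 15]
41. n18.off = false  [S.pre > 0]
42. n0.pre = 2  [2]
43. n0.env = -8  [-8]

10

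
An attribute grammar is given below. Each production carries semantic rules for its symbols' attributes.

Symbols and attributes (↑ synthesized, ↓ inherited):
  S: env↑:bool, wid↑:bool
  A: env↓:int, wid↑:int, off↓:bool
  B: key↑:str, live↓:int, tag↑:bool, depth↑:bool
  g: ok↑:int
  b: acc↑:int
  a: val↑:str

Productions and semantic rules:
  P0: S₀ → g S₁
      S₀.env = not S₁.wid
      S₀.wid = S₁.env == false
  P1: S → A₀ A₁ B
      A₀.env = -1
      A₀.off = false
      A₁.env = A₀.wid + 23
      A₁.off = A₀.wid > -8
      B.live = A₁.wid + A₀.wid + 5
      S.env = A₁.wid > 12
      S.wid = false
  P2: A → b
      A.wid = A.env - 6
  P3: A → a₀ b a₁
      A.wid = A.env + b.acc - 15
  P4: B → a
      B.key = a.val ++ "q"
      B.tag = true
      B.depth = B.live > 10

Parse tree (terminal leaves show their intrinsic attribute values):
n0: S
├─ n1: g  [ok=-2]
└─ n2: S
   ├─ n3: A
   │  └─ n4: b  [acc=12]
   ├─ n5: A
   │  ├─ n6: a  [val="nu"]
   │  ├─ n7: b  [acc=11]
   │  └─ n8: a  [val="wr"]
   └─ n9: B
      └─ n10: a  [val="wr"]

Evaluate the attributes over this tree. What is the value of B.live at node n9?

1. n1.ok = -2  [terminal]
2. n3.env = -1  [-1]
3. n3.off = false  [false]
4. n4.acc = 12  [terminal]
5. n3.wid = -7  [A.env - 6]
6. n5.env = 16  [A₀.wid + 23]
7. n5.off = true  [A₀.wid > -8]
8. n6.val = "nu"  [terminal]
9. n7.acc = 11  [terminal]
10. n8.val = "wr"  [terminal]
11. n5.wid = 12  [A.env + b.acc - 15]
12. n9.live = 10  [A₁.wid + A₀.wid + 5]
13. n10.val = "wr"  [terminal]
14. n9.key = "wrq"  [a.val ++ "q"]
15. n9.tag = true  [true]
16. n9.depth = false  [B.live > 10]
17. n2.env = false  [A₁.wid > 12]
18. n2.wid = false  [false]
19. n0.env = true  [not S₁.wid]
20. n0.wid = true  [S₁.env == false]

10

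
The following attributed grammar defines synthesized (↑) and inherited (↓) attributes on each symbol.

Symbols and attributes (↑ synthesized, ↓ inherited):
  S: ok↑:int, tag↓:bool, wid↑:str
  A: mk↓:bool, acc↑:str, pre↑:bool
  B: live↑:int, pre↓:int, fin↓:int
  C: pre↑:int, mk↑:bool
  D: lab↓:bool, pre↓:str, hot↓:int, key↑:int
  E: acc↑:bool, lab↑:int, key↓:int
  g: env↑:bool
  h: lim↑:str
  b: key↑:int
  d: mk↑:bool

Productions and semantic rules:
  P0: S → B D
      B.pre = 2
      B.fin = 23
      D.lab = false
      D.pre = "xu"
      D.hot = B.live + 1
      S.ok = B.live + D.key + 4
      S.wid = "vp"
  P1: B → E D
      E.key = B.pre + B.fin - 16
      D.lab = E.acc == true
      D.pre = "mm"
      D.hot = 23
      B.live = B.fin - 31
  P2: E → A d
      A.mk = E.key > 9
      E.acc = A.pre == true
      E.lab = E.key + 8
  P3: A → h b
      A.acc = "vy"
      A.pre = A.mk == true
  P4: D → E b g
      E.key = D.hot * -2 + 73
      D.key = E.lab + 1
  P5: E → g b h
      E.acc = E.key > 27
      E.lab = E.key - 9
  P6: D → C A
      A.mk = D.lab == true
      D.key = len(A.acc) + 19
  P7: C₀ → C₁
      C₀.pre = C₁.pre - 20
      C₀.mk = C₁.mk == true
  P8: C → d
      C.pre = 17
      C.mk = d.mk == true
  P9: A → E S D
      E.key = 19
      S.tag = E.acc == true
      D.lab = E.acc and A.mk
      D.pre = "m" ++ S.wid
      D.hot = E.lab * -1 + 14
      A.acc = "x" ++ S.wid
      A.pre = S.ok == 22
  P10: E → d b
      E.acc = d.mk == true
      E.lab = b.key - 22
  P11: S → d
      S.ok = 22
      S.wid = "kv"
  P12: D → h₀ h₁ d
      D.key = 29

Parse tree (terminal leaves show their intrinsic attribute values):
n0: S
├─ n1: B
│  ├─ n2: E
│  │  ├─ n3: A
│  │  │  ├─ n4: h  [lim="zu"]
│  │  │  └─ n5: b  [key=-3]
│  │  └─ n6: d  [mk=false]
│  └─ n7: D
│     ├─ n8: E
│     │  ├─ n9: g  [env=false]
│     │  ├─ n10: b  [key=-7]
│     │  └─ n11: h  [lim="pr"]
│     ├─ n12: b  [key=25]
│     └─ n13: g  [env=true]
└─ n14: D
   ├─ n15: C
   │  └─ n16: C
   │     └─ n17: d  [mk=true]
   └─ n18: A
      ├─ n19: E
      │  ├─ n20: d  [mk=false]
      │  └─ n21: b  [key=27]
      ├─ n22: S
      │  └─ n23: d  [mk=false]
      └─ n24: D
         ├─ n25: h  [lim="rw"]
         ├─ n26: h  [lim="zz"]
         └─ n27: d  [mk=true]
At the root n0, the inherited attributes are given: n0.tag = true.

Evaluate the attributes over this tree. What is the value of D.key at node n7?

19

1. n0.tag = true  [given at root]
2. n1.pre = 2  [2]
3. n1.fin = 23  [23]
4. n2.key = 9  [B.pre + B.fin - 16]
5. n3.mk = false  [E.key > 9]
6. n4.lim = "zu"  [terminal]
7. n5.key = -3  [terminal]
8. n3.acc = "vy"  ["vy"]
9. n3.pre = false  [A.mk == true]
10. n6.mk = false  [terminal]
11. n2.acc = false  [A.pre == true]
12. n2.lab = 17  [E.key + 8]
13. n7.lab = false  [E.acc == true]
14. n7.pre = "mm"  ["mm"]
15. n7.hot = 23  [23]
16. n8.key = 27  [D.hot * -2 + 73]
17. n9.env = false  [terminal]
18. n10.key = -7  [terminal]
19. n11.lim = "pr"  [terminal]
20. n8.acc = false  [E.key > 27]
21. n8.lab = 18  [E.key - 9]
22. n12.key = 25  [terminal]
23. n13.env = true  [terminal]
24. n7.key = 19  [E.lab + 1]
25. n1.live = -8  [B.fin - 31]
26. n14.lab = false  [false]
27. n14.pre = "xu"  ["xu"]
28. n14.hot = -7  [B.live + 1]
29. n17.mk = true  [terminal]
30. n16.pre = 17  [17]
31. n16.mk = true  [d.mk == true]
32. n15.pre = -3  [C₁.pre - 20]
33. n15.mk = true  [C₁.mk == true]
34. n18.mk = false  [D.lab == true]
35. n19.key = 19  [19]
36. n20.mk = false  [terminal]
37. n21.key = 27  [terminal]
38. n19.acc = false  [d.mk == true]
39. n19.lab = 5  [b.key - 22]
40. n22.tag = false  [E.acc == true]
41. n23.mk = false  [terminal]
42. n22.ok = 22  [22]
43. n22.wid = "kv"  ["kv"]
44. n24.lab = false  [E.acc and A.mk]
45. n24.pre = "mkv"  ["m" ++ S.wid]
46. n24.hot = 9  [E.lab * -1 + 14]
47. n25.lim = "rw"  [terminal]
48. n26.lim = "zz"  [terminal]
49. n27.mk = true  [terminal]
50. n24.key = 29  [29]
51. n18.acc = "xkv"  ["x" ++ S.wid]
52. n18.pre = true  [S.ok == 22]
53. n14.key = 22  [len(A.acc) + 19]
54. n0.ok = 18  [B.live + D.key + 4]
55. n0.wid = "vp"  ["vp"]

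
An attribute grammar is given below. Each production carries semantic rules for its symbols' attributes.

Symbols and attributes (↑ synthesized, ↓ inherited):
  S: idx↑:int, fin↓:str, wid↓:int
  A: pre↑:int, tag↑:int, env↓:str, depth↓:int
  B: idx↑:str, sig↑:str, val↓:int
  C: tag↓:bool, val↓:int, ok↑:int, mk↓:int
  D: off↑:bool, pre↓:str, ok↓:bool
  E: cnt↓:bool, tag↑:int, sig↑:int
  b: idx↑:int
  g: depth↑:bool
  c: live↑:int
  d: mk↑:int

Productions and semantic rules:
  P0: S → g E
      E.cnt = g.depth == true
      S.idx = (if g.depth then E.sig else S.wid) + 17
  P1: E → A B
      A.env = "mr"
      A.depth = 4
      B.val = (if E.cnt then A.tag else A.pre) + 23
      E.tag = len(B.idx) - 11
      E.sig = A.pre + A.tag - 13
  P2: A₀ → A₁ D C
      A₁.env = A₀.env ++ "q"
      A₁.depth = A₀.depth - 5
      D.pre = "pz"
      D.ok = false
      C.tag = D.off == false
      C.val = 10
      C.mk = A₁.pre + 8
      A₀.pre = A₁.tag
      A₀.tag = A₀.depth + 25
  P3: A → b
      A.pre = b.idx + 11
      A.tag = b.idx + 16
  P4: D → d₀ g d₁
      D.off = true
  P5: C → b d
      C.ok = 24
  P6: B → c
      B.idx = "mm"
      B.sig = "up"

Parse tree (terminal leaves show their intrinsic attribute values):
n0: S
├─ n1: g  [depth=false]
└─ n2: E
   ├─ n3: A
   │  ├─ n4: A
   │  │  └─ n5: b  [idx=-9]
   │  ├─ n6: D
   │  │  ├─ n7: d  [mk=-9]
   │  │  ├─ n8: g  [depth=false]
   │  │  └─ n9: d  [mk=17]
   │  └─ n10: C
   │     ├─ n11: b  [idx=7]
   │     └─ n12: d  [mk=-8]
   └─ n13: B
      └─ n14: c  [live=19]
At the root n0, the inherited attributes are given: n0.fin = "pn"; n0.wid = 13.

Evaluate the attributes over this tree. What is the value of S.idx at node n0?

30

1. n0.fin = "pn"  [given at root]
2. n0.wid = 13  [given at root]
3. n1.depth = false  [terminal]
4. n2.cnt = false  [g.depth == true]
5. n3.env = "mr"  ["mr"]
6. n3.depth = 4  [4]
7. n4.env = "mrq"  [A₀.env ++ "q"]
8. n4.depth = -1  [A₀.depth - 5]
9. n5.idx = -9  [terminal]
10. n4.pre = 2  [b.idx + 11]
11. n4.tag = 7  [b.idx + 16]
12. n6.pre = "pz"  ["pz"]
13. n6.ok = false  [false]
14. n7.mk = -9  [terminal]
15. n8.depth = false  [terminal]
16. n9.mk = 17  [terminal]
17. n6.off = true  [true]
18. n10.tag = false  [D.off == false]
19. n10.val = 10  [10]
20. n10.mk = 10  [A₁.pre + 8]
21. n11.idx = 7  [terminal]
22. n12.mk = -8  [terminal]
23. n10.ok = 24  [24]
24. n3.pre = 7  [A₁.tag]
25. n3.tag = 29  [A₀.depth + 25]
26. n13.val = 30  [(if E.cnt then A.tag else A.pre) + 23]
27. n14.live = 19  [terminal]
28. n13.idx = "mm"  ["mm"]
29. n13.sig = "up"  ["up"]
30. n2.tag = -9  [len(B.idx) - 11]
31. n2.sig = 23  [A.pre + A.tag - 13]
32. n0.idx = 30  [(if g.depth then E.sig else S.wid) + 17]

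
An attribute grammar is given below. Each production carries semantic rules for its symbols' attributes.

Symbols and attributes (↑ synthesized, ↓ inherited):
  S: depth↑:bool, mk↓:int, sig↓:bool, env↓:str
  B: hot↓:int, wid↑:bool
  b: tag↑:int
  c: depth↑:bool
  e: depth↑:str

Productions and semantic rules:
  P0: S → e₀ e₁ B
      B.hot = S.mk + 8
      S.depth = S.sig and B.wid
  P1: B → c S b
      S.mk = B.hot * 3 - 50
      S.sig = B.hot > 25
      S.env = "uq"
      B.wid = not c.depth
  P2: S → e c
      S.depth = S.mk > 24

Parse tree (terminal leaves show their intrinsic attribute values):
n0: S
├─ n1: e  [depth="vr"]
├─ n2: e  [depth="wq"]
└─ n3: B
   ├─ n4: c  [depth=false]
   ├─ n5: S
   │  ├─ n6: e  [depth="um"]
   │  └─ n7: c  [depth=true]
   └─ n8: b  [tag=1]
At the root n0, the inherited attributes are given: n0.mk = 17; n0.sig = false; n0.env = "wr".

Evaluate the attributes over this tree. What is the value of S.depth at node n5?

1. n0.mk = 17  [given at root]
2. n0.sig = false  [given at root]
3. n0.env = "wr"  [given at root]
4. n1.depth = "vr"  [terminal]
5. n2.depth = "wq"  [terminal]
6. n3.hot = 25  [S.mk + 8]
7. n4.depth = false  [terminal]
8. n5.mk = 25  [B.hot * 3 - 50]
9. n5.sig = false  [B.hot > 25]
10. n5.env = "uq"  ["uq"]
11. n6.depth = "um"  [terminal]
12. n7.depth = true  [terminal]
13. n5.depth = true  [S.mk > 24]
14. n8.tag = 1  [terminal]
15. n3.wid = true  [not c.depth]
16. n0.depth = false  [S.sig and B.wid]

true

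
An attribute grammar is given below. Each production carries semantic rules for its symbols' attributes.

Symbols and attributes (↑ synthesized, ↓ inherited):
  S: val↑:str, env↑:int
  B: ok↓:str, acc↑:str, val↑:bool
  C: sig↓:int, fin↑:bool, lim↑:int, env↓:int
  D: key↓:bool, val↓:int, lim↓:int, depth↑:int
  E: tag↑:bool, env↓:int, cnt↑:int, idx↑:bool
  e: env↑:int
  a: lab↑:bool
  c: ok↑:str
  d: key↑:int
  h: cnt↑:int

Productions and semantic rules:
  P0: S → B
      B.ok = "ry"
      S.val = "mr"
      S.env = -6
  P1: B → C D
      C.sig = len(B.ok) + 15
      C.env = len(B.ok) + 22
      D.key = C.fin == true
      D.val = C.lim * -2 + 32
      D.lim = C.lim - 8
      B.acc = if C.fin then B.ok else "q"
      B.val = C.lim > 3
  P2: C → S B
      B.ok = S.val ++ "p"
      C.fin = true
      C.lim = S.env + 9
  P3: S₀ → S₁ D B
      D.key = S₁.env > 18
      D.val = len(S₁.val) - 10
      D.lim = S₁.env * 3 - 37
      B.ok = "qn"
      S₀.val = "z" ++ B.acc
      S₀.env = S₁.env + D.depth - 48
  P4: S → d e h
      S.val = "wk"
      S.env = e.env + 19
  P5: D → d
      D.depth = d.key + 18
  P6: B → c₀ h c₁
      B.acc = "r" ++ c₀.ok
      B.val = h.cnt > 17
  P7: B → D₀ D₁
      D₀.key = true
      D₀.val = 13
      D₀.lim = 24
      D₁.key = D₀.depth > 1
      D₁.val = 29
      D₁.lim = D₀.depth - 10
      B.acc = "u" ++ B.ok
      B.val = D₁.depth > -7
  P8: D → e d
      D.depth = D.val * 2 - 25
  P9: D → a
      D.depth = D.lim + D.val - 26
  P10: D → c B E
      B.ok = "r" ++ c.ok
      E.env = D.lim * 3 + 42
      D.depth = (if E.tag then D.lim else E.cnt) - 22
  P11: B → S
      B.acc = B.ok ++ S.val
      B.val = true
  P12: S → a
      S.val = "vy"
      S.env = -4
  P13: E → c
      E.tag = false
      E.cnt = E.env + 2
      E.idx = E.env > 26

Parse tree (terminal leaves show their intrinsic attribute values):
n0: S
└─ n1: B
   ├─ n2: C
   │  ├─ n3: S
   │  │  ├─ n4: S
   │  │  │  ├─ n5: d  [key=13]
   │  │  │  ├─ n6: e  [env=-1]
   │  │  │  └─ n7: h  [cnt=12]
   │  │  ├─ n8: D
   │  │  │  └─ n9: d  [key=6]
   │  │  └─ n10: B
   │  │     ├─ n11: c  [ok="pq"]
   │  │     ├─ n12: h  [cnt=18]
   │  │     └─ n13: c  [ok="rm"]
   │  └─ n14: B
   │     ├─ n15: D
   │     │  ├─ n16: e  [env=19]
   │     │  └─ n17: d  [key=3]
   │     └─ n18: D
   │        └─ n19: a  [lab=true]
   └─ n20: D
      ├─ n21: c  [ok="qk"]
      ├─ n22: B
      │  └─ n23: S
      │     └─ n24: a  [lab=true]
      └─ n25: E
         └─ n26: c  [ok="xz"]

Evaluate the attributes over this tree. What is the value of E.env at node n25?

1. n1.ok = "ry"  ["ry"]
2. n2.sig = 17  [len(B.ok) + 15]
3. n2.env = 24  [len(B.ok) + 22]
4. n5.key = 13  [terminal]
5. n6.env = -1  [terminal]
6. n7.cnt = 12  [terminal]
7. n4.val = "wk"  ["wk"]
8. n4.env = 18  [e.env + 19]
9. n8.key = false  [S₁.env > 18]
10. n8.val = -8  [len(S₁.val) - 10]
11. n8.lim = 17  [S₁.env * 3 - 37]
12. n9.key = 6  [terminal]
13. n8.depth = 24  [d.key + 18]
14. n10.ok = "qn"  ["qn"]
15. n11.ok = "pq"  [terminal]
16. n12.cnt = 18  [terminal]
17. n13.ok = "rm"  [terminal]
18. n10.acc = "rpq"  ["r" ++ c₀.ok]
19. n10.val = true  [h.cnt > 17]
20. n3.val = "zrpq"  ["z" ++ B.acc]
21. n3.env = -6  [S₁.env + D.depth - 48]
22. n14.ok = "zrpqp"  [S.val ++ "p"]
23. n15.key = true  [true]
24. n15.val = 13  [13]
25. n15.lim = 24  [24]
26. n16.env = 19  [terminal]
27. n17.key = 3  [terminal]
28. n15.depth = 1  [D.val * 2 - 25]
29. n18.key = false  [D₀.depth > 1]
30. n18.val = 29  [29]
31. n18.lim = -9  [D₀.depth - 10]
32. n19.lab = true  [terminal]
33. n18.depth = -6  [D.lim + D.val - 26]
34. n14.acc = "uzrpqp"  ["u" ++ B.ok]
35. n14.val = true  [D₁.depth > -7]
36. n2.fin = true  [true]
37. n2.lim = 3  [S.env + 9]
38. n20.key = true  [C.fin == true]
39. n20.val = 26  [C.lim * -2 + 32]
40. n20.lim = -5  [C.lim - 8]
41. n21.ok = "qk"  [terminal]
42. n22.ok = "rqk"  ["r" ++ c.ok]
43. n24.lab = true  [terminal]
44. n23.val = "vy"  ["vy"]
45. n23.env = -4  [-4]
46. n22.acc = "rqkvy"  [B.ok ++ S.val]
47. n22.val = true  [true]
48. n25.env = 27  [D.lim * 3 + 42]
49. n26.ok = "xz"  [terminal]
50. n25.tag = false  [false]
51. n25.cnt = 29  [E.env + 2]
52. n25.idx = true  [E.env > 26]
53. n20.depth = 7  [(if E.tag then D.lim else E.cnt) - 22]
54. n1.acc = "ry"  [if C.fin then B.ok else "q"]
55. n1.val = false  [C.lim > 3]
56. n0.val = "mr"  ["mr"]
57. n0.env = -6  [-6]

27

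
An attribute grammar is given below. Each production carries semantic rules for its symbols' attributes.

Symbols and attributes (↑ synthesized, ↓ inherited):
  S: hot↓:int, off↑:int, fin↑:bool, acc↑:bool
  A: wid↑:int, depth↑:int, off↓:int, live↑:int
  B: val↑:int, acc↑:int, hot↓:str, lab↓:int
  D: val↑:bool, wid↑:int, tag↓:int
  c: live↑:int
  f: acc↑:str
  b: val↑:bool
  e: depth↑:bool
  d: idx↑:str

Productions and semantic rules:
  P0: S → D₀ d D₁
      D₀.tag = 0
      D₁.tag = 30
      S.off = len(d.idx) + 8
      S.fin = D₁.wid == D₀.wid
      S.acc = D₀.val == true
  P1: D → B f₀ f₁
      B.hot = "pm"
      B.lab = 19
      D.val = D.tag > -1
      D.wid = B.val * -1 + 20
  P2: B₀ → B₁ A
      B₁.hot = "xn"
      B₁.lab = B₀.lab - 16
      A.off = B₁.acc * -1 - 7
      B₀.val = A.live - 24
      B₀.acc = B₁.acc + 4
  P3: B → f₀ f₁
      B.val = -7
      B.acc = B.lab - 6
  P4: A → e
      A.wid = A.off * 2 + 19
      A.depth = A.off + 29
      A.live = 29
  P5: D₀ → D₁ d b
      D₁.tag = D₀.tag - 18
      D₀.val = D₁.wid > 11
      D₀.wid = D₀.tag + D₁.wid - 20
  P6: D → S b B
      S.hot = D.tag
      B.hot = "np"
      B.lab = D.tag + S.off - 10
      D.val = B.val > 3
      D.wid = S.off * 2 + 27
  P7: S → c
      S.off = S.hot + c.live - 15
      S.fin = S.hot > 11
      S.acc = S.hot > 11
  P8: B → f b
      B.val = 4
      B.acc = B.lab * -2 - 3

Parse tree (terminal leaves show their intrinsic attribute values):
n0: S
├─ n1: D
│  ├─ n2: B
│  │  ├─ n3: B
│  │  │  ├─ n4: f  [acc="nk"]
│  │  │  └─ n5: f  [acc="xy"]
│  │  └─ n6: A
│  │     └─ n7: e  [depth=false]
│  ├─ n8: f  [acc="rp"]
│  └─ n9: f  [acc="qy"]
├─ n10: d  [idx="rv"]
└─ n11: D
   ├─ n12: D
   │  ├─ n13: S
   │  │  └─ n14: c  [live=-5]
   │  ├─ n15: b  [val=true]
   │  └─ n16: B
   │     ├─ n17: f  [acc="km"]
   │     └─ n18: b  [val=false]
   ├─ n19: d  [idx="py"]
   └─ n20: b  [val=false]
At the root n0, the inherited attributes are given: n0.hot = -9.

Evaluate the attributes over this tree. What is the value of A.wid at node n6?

1. n0.hot = -9  [given at root]
2. n1.tag = 0  [0]
3. n2.hot = "pm"  ["pm"]
4. n2.lab = 19  [19]
5. n3.hot = "xn"  ["xn"]
6. n3.lab = 3  [B₀.lab - 16]
7. n4.acc = "nk"  [terminal]
8. n5.acc = "xy"  [terminal]
9. n3.val = -7  [-7]
10. n3.acc = -3  [B.lab - 6]
11. n6.off = -4  [B₁.acc * -1 - 7]
12. n7.depth = false  [terminal]
13. n6.wid = 11  [A.off * 2 + 19]
14. n6.depth = 25  [A.off + 29]
15. n6.live = 29  [29]
16. n2.val = 5  [A.live - 24]
17. n2.acc = 1  [B₁.acc + 4]
18. n8.acc = "rp"  [terminal]
19. n9.acc = "qy"  [terminal]
20. n1.val = true  [D.tag > -1]
21. n1.wid = 15  [B.val * -1 + 20]
22. n10.idx = "rv"  [terminal]
23. n11.tag = 30  [30]
24. n12.tag = 12  [D₀.tag - 18]
25. n13.hot = 12  [D.tag]
26. n14.live = -5  [terminal]
27. n13.off = -8  [S.hot + c.live - 15]
28. n13.fin = true  [S.hot > 11]
29. n13.acc = true  [S.hot > 11]
30. n15.val = true  [terminal]
31. n16.hot = "np"  ["np"]
32. n16.lab = -6  [D.tag + S.off - 10]
33. n17.acc = "km"  [terminal]
34. n18.val = false  [terminal]
35. n16.val = 4  [4]
36. n16.acc = 9  [B.lab * -2 - 3]
37. n12.val = true  [B.val > 3]
38. n12.wid = 11  [S.off * 2 + 27]
39. n19.idx = "py"  [terminal]
40. n20.val = false  [terminal]
41. n11.val = false  [D₁.wid > 11]
42. n11.wid = 21  [D₀.tag + D₁.wid - 20]
43. n0.off = 10  [len(d.idx) + 8]
44. n0.fin = false  [D₁.wid == D₀.wid]
45. n0.acc = true  [D₀.val == true]

11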